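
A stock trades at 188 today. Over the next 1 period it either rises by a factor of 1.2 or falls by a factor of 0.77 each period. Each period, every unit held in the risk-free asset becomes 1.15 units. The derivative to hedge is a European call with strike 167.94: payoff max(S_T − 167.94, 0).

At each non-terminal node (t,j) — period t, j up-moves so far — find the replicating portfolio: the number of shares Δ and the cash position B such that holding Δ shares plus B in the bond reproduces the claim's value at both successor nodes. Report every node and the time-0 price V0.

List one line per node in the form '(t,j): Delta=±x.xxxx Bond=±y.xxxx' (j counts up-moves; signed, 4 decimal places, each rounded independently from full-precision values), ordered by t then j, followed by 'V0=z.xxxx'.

(0,0): Delta=0.7133 Bond=-89.7840
V0=44.3090

No-arbitrage ⇒ martingale measure with p* = (R−d)/(u−d) = 0.8837.
Payoff layer (t=1): V(1,0)=0.0000, V(1,1)=57.6600
  t=0,j=0: stock 188.0000 → up 225.6000 (V=57.6600), down 144.7600 (V=0.0000). Price 44.3090; hedge Δ=0.7133, bond B=-89.7840.
Each (Δ,B) replicates both successor values, so the strategy is self-financing and V0 is arbitrage-free.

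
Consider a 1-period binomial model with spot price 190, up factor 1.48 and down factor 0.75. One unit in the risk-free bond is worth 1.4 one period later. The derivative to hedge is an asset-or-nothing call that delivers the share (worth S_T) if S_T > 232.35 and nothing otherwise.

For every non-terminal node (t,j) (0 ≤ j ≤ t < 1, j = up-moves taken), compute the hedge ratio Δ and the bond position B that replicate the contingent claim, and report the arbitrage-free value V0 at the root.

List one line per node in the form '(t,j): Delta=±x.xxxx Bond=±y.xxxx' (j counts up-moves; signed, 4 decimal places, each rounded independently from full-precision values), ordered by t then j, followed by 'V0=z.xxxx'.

No-arbitrage ⇒ martingale measure with p* = (R−d)/(u−d) = 0.8904.
Terminal payoffs: V(1,0)=0.0000, V(1,1)=281.2000
  t=0,j=0: stock 190.0000 → up 281.2000 (V=281.2000), down 142.5000 (V=0.0000). Price 178.8454; hedge Δ=2.0274, bond B=-206.3601.
Self-financing check: at every node Δ·S+B equals the discounted successor values.

(0,0): Delta=2.0274 Bond=-206.3601
V0=178.8454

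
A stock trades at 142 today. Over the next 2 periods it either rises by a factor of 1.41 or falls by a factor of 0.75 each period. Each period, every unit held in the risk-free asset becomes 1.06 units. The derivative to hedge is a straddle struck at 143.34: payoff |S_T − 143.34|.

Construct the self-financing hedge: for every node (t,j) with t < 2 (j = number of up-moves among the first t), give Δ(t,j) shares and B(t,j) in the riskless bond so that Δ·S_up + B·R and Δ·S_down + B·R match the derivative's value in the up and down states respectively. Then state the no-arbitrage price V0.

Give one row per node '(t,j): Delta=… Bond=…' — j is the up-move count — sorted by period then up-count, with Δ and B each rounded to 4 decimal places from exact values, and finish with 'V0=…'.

(0,0): Delta=0.3224 Bond=0.4108
(1,0): Delta=-0.8058 Bond=120.5931
(1,1): Delta=1.0000 Bond=-135.2264
V0=46.1967

Since d<R<u, set p* = (R−d)/(u−d) = 0.4697; price each node as the discounted p*-expectation of its children.
Payoff layer (t=2): V(2,0)=63.4650, V(2,1)=6.8250, V(2,2)=138.9702
Node (1,0) S=106.5000: V=(p*·6.8250+(1−p*)·63.4650)/1.06=34.7749; Δ=(6.8250−63.4650)/(150.1650−79.8750)=-0.8058; B=V−Δ·S=120.5931
Node (1,1) S=200.2200: V=(p*·138.9702+(1−p*)·6.8250)/1.06=64.9936; Δ=(138.9702−6.8250)/(282.3102−150.1650)=1.0000; B=V−Δ·S=-135.2264
Node (0,0) S=142.0000: V=(p*·64.9936+(1−p*)·34.7749)/1.06=46.1967; Δ=(64.9936−34.7749)/(200.2200−106.5000)=0.3224; B=V−Δ·S=0.4108
Each (Δ,B) replicates both successor values, so the strategy is self-financing and V0 is arbitrage-free.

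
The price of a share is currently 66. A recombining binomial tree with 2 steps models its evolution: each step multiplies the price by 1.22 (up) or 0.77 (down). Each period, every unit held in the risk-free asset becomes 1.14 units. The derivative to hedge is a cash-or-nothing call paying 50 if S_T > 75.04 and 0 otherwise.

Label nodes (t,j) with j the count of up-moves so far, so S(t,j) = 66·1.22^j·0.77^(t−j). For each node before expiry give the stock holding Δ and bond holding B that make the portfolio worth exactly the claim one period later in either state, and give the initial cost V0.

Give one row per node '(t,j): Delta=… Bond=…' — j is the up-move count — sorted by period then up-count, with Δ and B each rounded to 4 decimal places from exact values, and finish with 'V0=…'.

Since d<R<u, set p* = (R−d)/(u−d) = 0.8222; price each node as the discounted p*-expectation of its children.
Terminal values V(2,·): V(2,0)=0.0000, V(2,1)=0.0000, V(2,2)=50.0000
Node (1,0) S=50.8200: V=(p*·0.0000+(1−p*)·0.0000)/1.14=0.0000; Δ=(0.0000−0.0000)/(62.0004−39.1314)=0.0000; B=V−Δ·S=0.0000
Node (1,1) S=80.5200: V=(p*·50.0000+(1−p*)·0.0000)/1.14=36.0624; Δ=(50.0000−0.0000)/(98.2344−62.0004)=1.3799; B=V−Δ·S=-75.0487
Node (0,0) S=66.0000: V=(p*·36.0624+(1−p*)·0.0000)/1.14=26.0099; Δ=(36.0624−0.0000)/(80.5200−50.8200)=1.2142; B=V−Δ·S=-54.1287
Check: Δ(0,0)·S0 + B(0,0) = 26.0099 = V0.

(0,0): Delta=1.2142 Bond=-54.1287
(1,0): Delta=0.0000 Bond=0.0000
(1,1): Delta=1.3799 Bond=-75.0487
V0=26.0099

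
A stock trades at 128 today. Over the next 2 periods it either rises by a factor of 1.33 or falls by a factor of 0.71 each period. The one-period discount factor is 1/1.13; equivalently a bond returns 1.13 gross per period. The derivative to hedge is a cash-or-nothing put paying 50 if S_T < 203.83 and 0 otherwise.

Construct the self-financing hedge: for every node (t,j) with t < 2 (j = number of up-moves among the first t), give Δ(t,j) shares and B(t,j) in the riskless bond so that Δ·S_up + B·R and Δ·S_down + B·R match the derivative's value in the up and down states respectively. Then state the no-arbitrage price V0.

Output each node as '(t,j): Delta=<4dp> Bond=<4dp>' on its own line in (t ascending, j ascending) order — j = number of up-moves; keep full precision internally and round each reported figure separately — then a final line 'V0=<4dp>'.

(0,0): Delta=-0.3777 Bond=69.5338
(1,0): Delta=0.0000 Bond=44.2478
(1,1): Delta=-0.4737 Bond=94.9186
V0=21.1882

No-arbitrage ⇒ martingale measure with p* = (R−d)/(u−d) = 0.6774.
Terminal payoffs: V(2,0)=50.0000, V(2,1)=50.0000, V(2,2)=0.0000
(1,0): S=90.8800. Δ = (V_up−V_dn)/(S_up−S_dn) = (50.0000−50.0000)/(120.8704−64.5248) = 0.0000. V = [p*·50.0000 + (1−p*)·50.0000]/1.13 = 44.2478. B = V − Δ·S = 44.2478.
(1,1): S=170.2400. Δ = (V_up−V_dn)/(S_up−S_dn) = (0.0000−50.0000)/(226.4192−120.8704) = -0.4737. V = [p*·0.0000 + (1−p*)·50.0000]/1.13 = 14.2735. B = V − Δ·S = 94.9186.
(0,0): S=128.0000. Δ = (V_up−V_dn)/(S_up−S_dn) = (14.2735−44.2478)/(170.2400−90.8800) = -0.3777. V = [p*·14.2735 + (1−p*)·44.2478]/1.13 = 21.1882. B = V − Δ·S = 69.5338.
Each (Δ,B) replicates both successor values, so the strategy is self-financing and V0 is arbitrage-free.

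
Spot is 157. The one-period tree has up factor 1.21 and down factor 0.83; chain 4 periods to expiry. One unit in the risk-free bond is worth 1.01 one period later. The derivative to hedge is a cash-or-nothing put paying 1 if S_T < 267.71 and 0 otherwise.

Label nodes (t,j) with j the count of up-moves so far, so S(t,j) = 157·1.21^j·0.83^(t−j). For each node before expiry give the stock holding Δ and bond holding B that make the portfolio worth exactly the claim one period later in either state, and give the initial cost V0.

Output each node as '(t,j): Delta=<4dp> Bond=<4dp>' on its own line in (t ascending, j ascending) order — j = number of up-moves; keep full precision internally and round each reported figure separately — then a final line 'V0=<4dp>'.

(0,0): Delta=-0.0017 Bond=1.1841
(1,0): Delta=0.0000 Bond=0.9706
(1,1): Delta=-0.0030 Bond=1.4463
(2,0): Delta=0.0000 Bond=0.9803
(2,1): Delta=0.0000 Bond=0.9803
(2,2): Delta=-0.0054 Bond=1.9945
(3,0): Delta=0.0000 Bond=0.9901
(3,1): Delta=0.0000 Bond=0.9901
(3,2): Delta=0.0000 Bond=0.9901
(3,3): Delta=-0.0095 Bond=3.1527
V0=0.9126

Since d<R<u, set p* = (R−d)/(u−d) = 0.4737; price each node as the discounted p*-expectation of its children.
Terminal values V(4,·): V(4,0)=1.0000, V(4,1)=1.0000, V(4,2)=1.0000, V(4,3)=1.0000, V(4,4)=0.0000
Node (3,0) S=89.7706: V=(p*·1.0000+(1−p*)·1.0000)/1.01=0.9901; Δ=(1.0000−1.0000)/(108.6224−74.5096)=0.0000; B=V−Δ·S=0.9901
Node (3,1) S=130.8703: V=(p*·1.0000+(1−p*)·1.0000)/1.01=0.9901; Δ=(1.0000−1.0000)/(158.3531−108.6224)=0.0000; B=V−Δ·S=0.9901
Node (3,2) S=190.7869: V=(p*·1.0000+(1−p*)·1.0000)/1.01=0.9901; Δ=(1.0000−1.0000)/(230.8521−158.3531)=0.0000; B=V−Δ·S=0.9901
Node (3,3) S=278.1351: V=(p*·0.0000+(1−p*)·1.0000)/1.01=0.5211; Δ=(0.0000−1.0000)/(336.5434−230.8521)=-0.0095; B=V−Δ·S=3.1527
Node (2,0) S=108.1573: V=(p*·0.9901+(1−p*)·0.9901)/1.01=0.9803; Δ=(0.9901−0.9901)/(130.8703−89.7706)=0.0000; B=V−Δ·S=0.9803
Node (2,1) S=157.6751: V=(p*·0.9901+(1−p*)·0.9901)/1.01=0.9803; Δ=(0.9901−0.9901)/(190.7869−130.8703)=0.0000; B=V−Δ·S=0.9803
Node (2,2) S=229.8637: V=(p*·0.5211+(1−p*)·0.9901)/1.01=0.7603; Δ=(0.5211−0.9901)/(278.1351−190.7869)=-0.0054; B=V−Δ·S=1.9945
Node (1,0) S=130.3100: V=(p*·0.9803+(1−p*)·0.9803)/1.01=0.9706; Δ=(0.9803−0.9803)/(157.6751−108.1573)=0.0000; B=V−Δ·S=0.9706
Node (1,1) S=189.9700: V=(p*·0.7603+(1−p*)·0.9803)/1.01=0.8674; Δ=(0.7603−0.9803)/(229.8637−157.6751)=-0.0030; B=V−Δ·S=1.4463
Node (0,0) S=157.0000: V=(p*·0.8674+(1−p*)·0.9706)/1.01=0.9126; Δ=(0.8674−0.9706)/(189.9700−130.3100)=-0.0017; B=V−Δ·S=1.1841
Root portfolio cost Δ·157+B reproduces V0=0.9126.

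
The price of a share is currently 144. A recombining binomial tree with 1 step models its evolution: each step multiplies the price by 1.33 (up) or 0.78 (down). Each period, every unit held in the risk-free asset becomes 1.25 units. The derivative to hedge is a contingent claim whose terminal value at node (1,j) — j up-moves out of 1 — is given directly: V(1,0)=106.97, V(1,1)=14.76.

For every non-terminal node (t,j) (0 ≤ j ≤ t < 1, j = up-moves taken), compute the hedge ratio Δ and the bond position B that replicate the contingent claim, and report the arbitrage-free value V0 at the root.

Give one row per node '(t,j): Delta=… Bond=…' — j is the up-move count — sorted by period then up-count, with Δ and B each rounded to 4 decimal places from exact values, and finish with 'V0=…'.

(0,0): Delta=-1.1643 Bond=190.1924
V0=22.5379

No-arbitrage ⇒ martingale measure with p* = (R−d)/(u−d) = 0.8545.
Payoff layer (t=1): V(1,0)=106.9700, V(1,1)=14.7600
  t=0,j=0: stock 144.0000 → up 191.5200 (V=14.7600), down 112.3200 (V=106.9700). Price 22.5379; hedge Δ=-1.1643, bond B=190.1924.
Check: Δ(0,0)·S0 + B(0,0) = 22.5379 = V0.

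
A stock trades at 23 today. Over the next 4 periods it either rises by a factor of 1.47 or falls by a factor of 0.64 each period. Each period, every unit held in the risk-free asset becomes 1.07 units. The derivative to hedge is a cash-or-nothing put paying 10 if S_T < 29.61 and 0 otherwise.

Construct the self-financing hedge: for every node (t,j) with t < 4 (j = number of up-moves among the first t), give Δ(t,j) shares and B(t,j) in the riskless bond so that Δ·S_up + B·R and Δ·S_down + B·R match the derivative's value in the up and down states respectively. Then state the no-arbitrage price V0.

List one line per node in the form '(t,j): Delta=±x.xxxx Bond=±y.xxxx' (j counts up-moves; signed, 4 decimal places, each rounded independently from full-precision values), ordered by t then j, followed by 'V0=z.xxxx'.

(0,0): Delta=-0.1659 Bond=8.8509
(1,0): Delta=-0.1919 Bond=9.8524
(1,1): Delta=-0.1554 Bond=9.1151
(2,0): Delta=0.0000 Bond=8.7344
(2,1): Delta=-0.2696 Bond=12.2236
(2,2): Delta=-0.1092 Bond=7.4551
(3,0): Delta=0.0000 Bond=9.3458
(3,1): Delta=0.0000 Bond=9.3458
(3,2): Delta=-0.3788 Bond=16.5522
(3,3): Delta=0.0000 Bond=0.0000
V0=5.0345

Risk-neutral probability p* = (R−d)/(u−d) = (1.07−0.64)/(1.47−0.64) = 0.5181.
Terminal payoffs: V(4,0)=10.0000, V(4,1)=10.0000, V(4,2)=10.0000, V(4,3)=0.0000, V(4,4)=0.0000
(3,0): S=6.0293. Δ = (V_up−V_dn)/(S_up−S_dn) = (10.0000−10.0000)/(8.8631−3.8588) = 0.0000. V = [p*·10.0000 + (1−p*)·10.0000]/1.07 = 9.3458. B = V − Δ·S = 9.3458.
(3,1): S=13.8486. Δ = (V_up−V_dn)/(S_up−S_dn) = (10.0000−10.0000)/(20.3574−8.8631) = 0.0000. V = [p*·10.0000 + (1−p*)·10.0000]/1.07 = 9.3458. B = V − Δ·S = 9.3458.
(3,2): S=31.8084. Δ = (V_up−V_dn)/(S_up−S_dn) = (0.0000−10.0000)/(46.7584−20.3574) = -0.3788. V = [p*·0.0000 + (1−p*)·10.0000]/1.07 = 4.5040. B = V − Δ·S = 16.5522.
(3,3): S=73.0600. Δ = (V_up−V_dn)/(S_up−S_dn) = (0.0000−0.0000)/(107.3982−46.7584) = 0.0000. V = [p*·0.0000 + (1−p*)·0.0000]/1.07 = 0.0000. B = V − Δ·S = 0.0000.
(2,0): S=9.4208. Δ = (V_up−V_dn)/(S_up−S_dn) = (9.3458−9.3458)/(13.8486−6.0293) = 0.0000. V = [p*·9.3458 + (1−p*)·9.3458]/1.07 = 8.7344. B = V − Δ·S = 8.7344.
(2,1): S=21.6384. Δ = (V_up−V_dn)/(S_up−S_dn) = (4.5040−9.3458)/(31.8084−13.8486) = -0.2696. V = [p*·4.5040 + (1−p*)·9.3458]/1.07 = 6.3901. B = V − Δ·S = 12.2236.
(2,2): S=49.7007. Δ = (V_up−V_dn)/(S_up−S_dn) = (0.0000−4.5040)/(73.0600−31.8084) = -0.1092. V = [p*·0.0000 + (1−p*)·4.5040]/1.07 = 2.0286. B = V − Δ·S = 7.4551.
(1,0): S=14.7200. Δ = (V_up−V_dn)/(S_up−S_dn) = (6.3901−8.7344)/(21.6384−9.4208) = -0.1919. V = [p*·6.3901 + (1−p*)·8.7344]/1.07 = 7.0279. B = V − Δ·S = 9.8524.
(1,1): S=33.8100. Δ = (V_up−V_dn)/(S_up−S_dn) = (2.0286−6.3901)/(49.7007−21.6384) = -0.1554. V = [p*·2.0286 + (1−p*)·6.3901]/1.07 = 3.8603. B = V − Δ·S = 9.1151.
(0,0): S=23.0000. Δ = (V_up−V_dn)/(S_up−S_dn) = (3.8603−7.0279)/(33.8100−14.7200) = -0.1659. V = [p*·3.8603 + (1−p*)·7.0279]/1.07 = 5.0345. B = V − Δ·S = 8.8509.
Check: Δ(0,0)·S0 + B(0,0) = 5.0345 = V0.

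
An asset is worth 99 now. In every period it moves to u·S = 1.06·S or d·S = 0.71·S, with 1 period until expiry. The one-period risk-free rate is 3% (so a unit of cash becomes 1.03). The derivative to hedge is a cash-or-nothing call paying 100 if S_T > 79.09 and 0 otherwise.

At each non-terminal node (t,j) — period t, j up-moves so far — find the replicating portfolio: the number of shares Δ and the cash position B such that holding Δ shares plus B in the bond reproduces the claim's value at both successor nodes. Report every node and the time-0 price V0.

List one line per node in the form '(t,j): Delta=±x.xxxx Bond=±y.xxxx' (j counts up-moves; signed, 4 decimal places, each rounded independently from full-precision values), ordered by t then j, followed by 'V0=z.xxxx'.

(0,0): Delta=2.8860 Bond=-196.9487
V0=88.7656

Since d<R<u, set p* = (R−d)/(u−d) = 0.9143; price each node as the discounted p*-expectation of its children.
At expiry t=1: V(1,0)=0.0000, V(1,1)=100.0000
(0,0): S=99.0000. Δ = (V_up−V_dn)/(S_up−S_dn) = (100.0000−0.0000)/(104.9400−70.2900) = 2.8860. V = [p*·100.0000 + (1−p*)·0.0000]/1.03 = 88.7656. B = V − Δ·S = -196.9487.
Self-financing check: at every node Δ·S+B equals the discounted successor values.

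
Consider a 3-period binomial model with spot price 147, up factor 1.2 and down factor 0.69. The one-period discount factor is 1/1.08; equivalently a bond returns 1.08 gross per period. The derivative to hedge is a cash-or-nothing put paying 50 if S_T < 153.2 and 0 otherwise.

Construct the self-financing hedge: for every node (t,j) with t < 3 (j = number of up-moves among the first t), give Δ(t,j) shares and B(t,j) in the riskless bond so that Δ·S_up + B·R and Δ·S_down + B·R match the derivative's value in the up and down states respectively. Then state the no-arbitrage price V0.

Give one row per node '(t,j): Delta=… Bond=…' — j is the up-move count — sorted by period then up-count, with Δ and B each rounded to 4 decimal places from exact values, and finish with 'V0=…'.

(0,0): Delta=-0.3344 Bond=71.0943
(1,0): Delta=0.0000 Bond=42.8669
(1,1): Delta=-0.3935 Bond=87.2172
(2,0): Delta=0.0000 Bond=46.2963
(2,1): Delta=0.0000 Bond=46.2963
(2,2): Delta=-0.4631 Bond=108.9325
V0=21.9423

Under the risk-neutral measure, an up-move has probability p* = (R−d)/(u−d) = 0.7647 and values discount at R = 1.08.
Terminal payoffs: V(3,0)=50.0000, V(3,1)=50.0000, V(3,2)=50.0000, V(3,3)=0.0000
(2,0): S=69.9867. Δ = (V_up−V_dn)/(S_up−S_dn) = (50.0000−50.0000)/(83.9840−48.2908) = 0.0000. V = [p*·50.0000 + (1−p*)·50.0000]/1.08 = 46.2963. B = V − Δ·S = 46.2963.
(2,1): S=121.7160. Δ = (V_up−V_dn)/(S_up−S_dn) = (50.0000−50.0000)/(146.0592−83.9840) = 0.0000. V = [p*·50.0000 + (1−p*)·50.0000]/1.08 = 46.2963. B = V − Δ·S = 46.2963.
(2,2): S=211.6800. Δ = (V_up−V_dn)/(S_up−S_dn) = (0.0000−50.0000)/(254.0160−146.0592) = -0.4631. V = [p*·0.0000 + (1−p*)·50.0000]/1.08 = 10.8932. B = V − Δ·S = 108.9325.
(1,0): S=101.4300. Δ = (V_up−V_dn)/(S_up−S_dn) = (46.2963−46.2963)/(121.7160−69.9867) = 0.0000. V = [p*·46.2963 + (1−p*)·46.2963]/1.08 = 42.8669. B = V − Δ·S = 42.8669.
(1,1): S=176.4000. Δ = (V_up−V_dn)/(S_up−S_dn) = (10.8932−46.2963)/(211.6800−121.7160) = -0.3935. V = [p*·10.8932 + (1−p*)·46.2963]/1.08 = 17.7994. B = V − Δ·S = 87.2172.
(0,0): S=147.0000. Δ = (V_up−V_dn)/(S_up−S_dn) = (17.7994−42.8669)/(176.4000−101.4300) = -0.3344. V = [p*·17.7994 + (1−p*)·42.8669]/1.08 = 21.9423. B = V − Δ·S = 71.0943.
Check: Δ(0,0)·S0 + B(0,0) = 21.9423 = V0.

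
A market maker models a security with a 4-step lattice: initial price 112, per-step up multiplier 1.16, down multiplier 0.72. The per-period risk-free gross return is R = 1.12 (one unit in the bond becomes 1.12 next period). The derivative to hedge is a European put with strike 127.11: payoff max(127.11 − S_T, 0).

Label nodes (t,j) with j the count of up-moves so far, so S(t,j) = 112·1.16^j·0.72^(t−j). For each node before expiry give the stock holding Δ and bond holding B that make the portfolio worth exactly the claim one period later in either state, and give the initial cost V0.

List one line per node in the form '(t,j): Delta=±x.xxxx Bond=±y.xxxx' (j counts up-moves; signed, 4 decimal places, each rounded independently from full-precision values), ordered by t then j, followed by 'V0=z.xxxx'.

No-arbitrage ⇒ martingale measure with p* = (R−d)/(u−d) = 0.9091.
Terminal values V(4,·): V(4,0)=97.0113, V(4,1)=78.6176, V(4,2)=48.9834, V(4,3)=1.2393, V(4,4)=0.0000
Node (3,0) S=41.8038: V=(p*·78.6176+(1−p*)·97.0113)/1.12=71.6873; Δ=(78.6176−97.0113)/(48.4924−30.0987)=-1.0000; B=V−Δ·S=113.4911
Node (3,1) S=67.3505: V=(p*·48.9834+(1−p*)·78.6176)/1.12=46.1405; Δ=(48.9834−78.6176)/(78.1266−48.4924)=-1.0000; B=V−Δ·S=113.4911
Node (3,2) S=108.5092: V=(p*·1.2393+(1−p*)·48.9834)/1.12=4.9819; Δ=(1.2393−48.9834)/(125.8707−78.1266)=-1.0000; B=V−Δ·S=113.4911
Node (3,3) S=174.8204: V=(p*·0.0000+(1−p*)·1.2393)/1.12=0.1006; Δ=(0.0000−1.2393)/(202.7916−125.8707)=-0.0161; B=V−Δ·S=2.9173
Node (2,0) S=58.0608: V=(p*·46.1405+(1−p*)·71.6873)/1.12=43.2705; Δ=(46.1405−71.6873)/(67.3505−41.8038)=-1.0000; B=V−Δ·S=101.3313
Node (2,1) S=93.5424: V=(p*·4.9819+(1−p*)·46.1405)/1.12=7.7889; Δ=(4.9819−46.1405)/(108.5092−67.3505)=-1.0000; B=V−Δ·S=101.3313
Node (2,2) S=150.7072: V=(p*·0.1006+(1−p*)·4.9819)/1.12=0.4860; Δ=(0.1006−4.9819)/(174.8204−108.5092)=-0.0736; B=V−Δ·S=11.5799
Node (1,0) S=80.6400: V=(p*·7.7889+(1−p*)·43.2705)/1.12=9.8344; Δ=(7.7889−43.2705)/(93.5424−58.0608)=-1.0000; B=V−Δ·S=90.4744
Node (1,1) S=129.9200: V=(p*·0.4860+(1−p*)·7.7889)/1.12=1.0267; Δ=(0.4860−7.7889)/(150.7072−93.5424)=-0.1278; B=V−Δ·S=17.6242
Node (0,0) S=112.0000: V=(p*·1.0267+(1−p*)·9.8344)/1.12=1.6316; Δ=(1.0267−9.8344)/(129.9200−80.6400)=-0.1787; B=V−Δ·S=21.6490
Check: Δ(0,0)·S0 + B(0,0) = 1.6316 = V0.

(0,0): Delta=-0.1787 Bond=21.6490
(1,0): Delta=-1.0000 Bond=90.4744
(1,1): Delta=-0.1278 Bond=17.6242
(2,0): Delta=-1.0000 Bond=101.3313
(2,1): Delta=-1.0000 Bond=101.3313
(2,2): Delta=-0.0736 Bond=11.5799
(3,0): Delta=-1.0000 Bond=113.4911
(3,1): Delta=-1.0000 Bond=113.4911
(3,2): Delta=-1.0000 Bond=113.4911
(3,3): Delta=-0.0161 Bond=2.9173
V0=1.6316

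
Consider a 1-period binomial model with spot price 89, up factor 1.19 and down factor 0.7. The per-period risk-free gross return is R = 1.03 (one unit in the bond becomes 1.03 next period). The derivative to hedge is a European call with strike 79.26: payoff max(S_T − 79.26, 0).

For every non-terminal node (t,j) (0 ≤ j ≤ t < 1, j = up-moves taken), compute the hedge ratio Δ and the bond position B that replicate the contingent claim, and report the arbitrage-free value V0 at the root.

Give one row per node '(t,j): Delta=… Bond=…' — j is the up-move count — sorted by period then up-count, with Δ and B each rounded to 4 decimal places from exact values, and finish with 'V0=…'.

(0,0): Delta=0.6111 Bond=-36.9626
V0=17.4252

Under the risk-neutral measure, an up-move has probability p* = (R−d)/(u−d) = 0.6735 and values discount at R = 1.03.
Terminal payoffs: V(1,0)=0.0000, V(1,1)=26.6500
  t=0,j=0: stock 89.0000 → up 105.9100 (V=26.6500), down 62.3000 (V=0.0000). Price 17.4252; hedge Δ=0.6111, bond B=-36.9626.
Root portfolio cost Δ·89+B reproduces V0=17.4252.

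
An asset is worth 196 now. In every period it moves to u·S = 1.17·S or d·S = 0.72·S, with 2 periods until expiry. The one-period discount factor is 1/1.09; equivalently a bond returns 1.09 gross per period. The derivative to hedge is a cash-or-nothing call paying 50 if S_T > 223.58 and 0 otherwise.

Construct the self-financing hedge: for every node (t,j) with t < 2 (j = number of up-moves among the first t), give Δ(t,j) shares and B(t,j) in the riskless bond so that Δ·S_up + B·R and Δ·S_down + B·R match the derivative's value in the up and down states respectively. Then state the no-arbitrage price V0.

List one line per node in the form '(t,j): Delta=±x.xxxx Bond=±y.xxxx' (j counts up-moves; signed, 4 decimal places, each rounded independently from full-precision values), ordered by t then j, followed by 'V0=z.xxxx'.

(0,0): Delta=0.4276 Bond=-55.3638
(1,0): Delta=0.0000 Bond=0.0000
(1,1): Delta=0.4845 Bond=-73.3945
V0=28.4509

Since d<R<u, set p* = (R−d)/(u−d) = 0.8222; price each node as the discounted p*-expectation of its children.
Terminal payoffs: V(2,0)=0.0000, V(2,1)=0.0000, V(2,2)=50.0000
Node (1,0) S=141.1200: V=(p*·0.0000+(1−p*)·0.0000)/1.09=0.0000; Δ=(0.0000−0.0000)/(165.1104−101.6064)=0.0000; B=V−Δ·S=0.0000
Node (1,1) S=229.3200: V=(p*·50.0000+(1−p*)·0.0000)/1.09=37.7166; Δ=(50.0000−0.0000)/(268.3044−165.1104)=0.4845; B=V−Δ·S=-73.3945
Node (0,0) S=196.0000: V=(p*·37.7166+(1−p*)·0.0000)/1.09=28.4509; Δ=(37.7166−0.0000)/(229.3200−141.1200)=0.4276; B=V−Δ·S=-55.3638
Each (Δ,B) replicates both successor values, so the strategy is self-financing and V0 is arbitrage-free.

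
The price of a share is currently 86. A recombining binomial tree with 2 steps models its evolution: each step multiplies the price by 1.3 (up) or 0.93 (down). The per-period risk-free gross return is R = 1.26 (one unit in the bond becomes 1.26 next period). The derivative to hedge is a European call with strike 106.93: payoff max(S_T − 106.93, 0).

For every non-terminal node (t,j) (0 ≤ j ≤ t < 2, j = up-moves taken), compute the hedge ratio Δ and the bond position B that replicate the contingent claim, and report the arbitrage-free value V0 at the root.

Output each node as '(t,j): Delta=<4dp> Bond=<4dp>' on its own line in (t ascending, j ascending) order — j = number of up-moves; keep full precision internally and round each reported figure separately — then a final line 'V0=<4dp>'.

(0,0): Delta=0.8544 Bond=-54.2371
(1,0): Delta=0.0000 Bond=0.0000
(1,1): Delta=0.9285 Bond=-76.6223
V0=19.2454

Since d<R<u, set p* = (R−d)/(u−d) = 0.8919; price each node as the discounted p*-expectation of its children.
At expiry t=2: V(2,0)=0.0000, V(2,1)=0.0000, V(2,2)=38.4100
(1,0): S=79.9800. Δ = (V_up−V_dn)/(S_up−S_dn) = (0.0000−0.0000)/(103.9740−74.3814) = 0.0000. V = [p*·0.0000 + (1−p*)·0.0000]/1.26 = 0.0000. B = V − Δ·S = 0.0000.
(1,1): S=111.8000. Δ = (V_up−V_dn)/(S_up−S_dn) = (38.4100−0.0000)/(145.3400−103.9740) = 0.9285. V = [p*·38.4100 + (1−p*)·0.0000]/1.26 = 27.1885. B = V − Δ·S = -76.6223.
(0,0): S=86.0000. Δ = (V_up−V_dn)/(S_up−S_dn) = (27.1885−0.0000)/(111.8000−79.9800) = 0.8544. V = [p*·27.1885 + (1−p*)·0.0000]/1.26 = 19.2454. B = V − Δ·S = -54.2371.
Each (Δ,B) replicates both successor values, so the strategy is self-financing and V0 is arbitrage-free.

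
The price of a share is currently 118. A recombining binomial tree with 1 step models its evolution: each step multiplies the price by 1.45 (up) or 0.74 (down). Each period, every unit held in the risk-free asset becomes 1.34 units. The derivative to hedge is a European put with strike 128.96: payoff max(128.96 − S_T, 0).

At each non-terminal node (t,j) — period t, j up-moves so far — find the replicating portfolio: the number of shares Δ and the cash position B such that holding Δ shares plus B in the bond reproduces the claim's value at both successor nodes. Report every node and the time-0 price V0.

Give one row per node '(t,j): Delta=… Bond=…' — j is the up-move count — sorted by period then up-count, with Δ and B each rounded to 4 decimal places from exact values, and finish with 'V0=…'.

(0,0): Delta=-0.4970 Bond=63.4623
V0=4.8144

Risk-neutral probability p* = (R−d)/(u−d) = (1.34−0.74)/(1.45−0.74) = 0.8451.
Payoff layer (t=1): V(1,0)=41.6400, V(1,1)=0.0000
  t=0,j=0: stock 118.0000 → up 171.1000 (V=0.0000), down 87.3200 (V=41.6400). Price 4.8144; hedge Δ=-0.4970, bond B=63.4623.
Root portfolio cost Δ·118+B reproduces V0=4.8144.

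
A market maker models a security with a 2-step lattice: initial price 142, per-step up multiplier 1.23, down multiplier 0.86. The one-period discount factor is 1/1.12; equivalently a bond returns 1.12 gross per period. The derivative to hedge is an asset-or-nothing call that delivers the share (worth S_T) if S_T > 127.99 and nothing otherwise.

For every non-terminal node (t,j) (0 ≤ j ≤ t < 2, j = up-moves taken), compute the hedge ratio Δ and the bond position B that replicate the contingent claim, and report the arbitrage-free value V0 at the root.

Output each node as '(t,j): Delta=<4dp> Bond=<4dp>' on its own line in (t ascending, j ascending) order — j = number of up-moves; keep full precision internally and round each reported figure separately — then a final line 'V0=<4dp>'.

Risk-neutral probability p* = (R−d)/(u−d) = (1.12−0.86)/(1.23−0.86) = 0.7027.
Payoff layer (t=2): V(2,0)=0.0000, V(2,1)=150.2076, V(2,2)=214.8318
(1,0): S=122.1200. Δ = (V_up−V_dn)/(S_up−S_dn) = (150.2076−0.0000)/(150.2076−105.0232) = 3.3243. V = [p*·150.2076 + (1−p*)·0.0000]/1.12 = 94.2422. B = V − Δ·S = -311.7243.
(1,1): S=174.6600. Δ = (V_up−V_dn)/(S_up−S_dn) = (214.8318−150.2076)/(214.8318−150.2076) = 1.0000. V = [p*·214.8318 + (1−p*)·150.2076]/1.12 = 174.6600. B = V − Δ·S = 0.0000.
(0,0): S=142.0000. Δ = (V_up−V_dn)/(S_up−S_dn) = (174.6600−94.2422)/(174.6600−122.1200) = 1.5306. V = [p*·174.6600 + (1−p*)·94.2422]/1.12 = 134.6000. B = V − Δ·S = -82.7453.
Root portfolio cost Δ·142+B reproduces V0=134.6000.

(0,0): Delta=1.5306 Bond=-82.7453
(1,0): Delta=3.3243 Bond=-311.7243
(1,1): Delta=1.0000 Bond=0.0000
V0=134.6000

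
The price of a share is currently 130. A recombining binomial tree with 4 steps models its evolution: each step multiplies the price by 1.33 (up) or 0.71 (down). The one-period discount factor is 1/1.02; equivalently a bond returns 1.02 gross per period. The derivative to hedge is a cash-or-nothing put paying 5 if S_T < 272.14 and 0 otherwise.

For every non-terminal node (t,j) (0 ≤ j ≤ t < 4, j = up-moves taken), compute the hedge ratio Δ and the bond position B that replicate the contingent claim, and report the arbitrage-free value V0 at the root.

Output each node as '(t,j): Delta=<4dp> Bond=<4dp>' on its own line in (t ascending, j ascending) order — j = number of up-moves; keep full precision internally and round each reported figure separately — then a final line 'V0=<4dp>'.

Risk-neutral probability p* = (R−d)/(u−d) = (1.02−0.71)/(1.33−0.71) = 0.5000.
Payoff layer (t=4): V(4,0)=5.0000, V(4,1)=5.0000, V(4,2)=5.0000, V(4,3)=5.0000, V(4,4)=0.0000
  t=3,j=0: stock 46.5284 → up 61.8828 (V=5.0000), down 33.0352 (V=5.0000). Price 4.9020; hedge Δ=0.0000, bond B=4.9020.
  t=3,j=1: stock 87.1589 → up 115.9213 (V=5.0000), down 61.8828 (V=5.0000). Price 4.9020; hedge Δ=0.0000, bond B=4.9020.
  t=3,j=2: stock 163.2695 → up 217.1484 (V=5.0000), down 115.9213 (V=5.0000). Price 4.9020; hedge Δ=0.0000, bond B=4.9020.
  t=3,j=3: stock 305.8428 → up 406.7709 (V=0.0000), down 217.1484 (V=5.0000). Price 2.4510; hedge Δ=-0.0264, bond B=10.5155.
  t=2,j=0: stock 65.5330 → up 87.1589 (V=4.9020), down 46.5284 (V=4.9020). Price 4.8058; hedge Δ=0.0000, bond B=4.8058.
  t=2,j=1: stock 122.7590 → up 163.2695 (V=4.9020), down 87.1589 (V=4.9020). Price 4.8058; hedge Δ=0.0000, bond B=4.8058.
  t=2,j=2: stock 229.9570 → up 305.8428 (V=2.4510), down 163.2695 (V=4.9020). Price 3.6044; hedge Δ=-0.0172, bond B=7.5576.
  t=1,j=0: stock 92.3000 → up 122.7590 (V=4.8058), down 65.5330 (V=4.8058). Price 4.7116; hedge Δ=0.0000, bond B=4.7116.
  t=1,j=1: stock 172.9000 → up 229.9570 (V=3.6044), down 122.7590 (V=4.8058). Price 4.1227; hedge Δ=-0.0112, bond B=6.0605.
  t=0,j=0: stock 130.0000 → up 172.9000 (V=4.1227), down 92.3000 (V=4.7116). Price 4.3305; hedge Δ=-0.0073, bond B=5.2804.
The time-0 hedge costs 4.3305, which is the no-arbitrage price.

(0,0): Delta=-0.0073 Bond=5.2804
(1,0): Delta=0.0000 Bond=4.7116
(1,1): Delta=-0.0112 Bond=6.0605
(2,0): Delta=0.0000 Bond=4.8058
(2,1): Delta=0.0000 Bond=4.8058
(2,2): Delta=-0.0172 Bond=7.5576
(3,0): Delta=0.0000 Bond=4.9020
(3,1): Delta=0.0000 Bond=4.9020
(3,2): Delta=0.0000 Bond=4.9020
(3,3): Delta=-0.0264 Bond=10.5155
V0=4.3305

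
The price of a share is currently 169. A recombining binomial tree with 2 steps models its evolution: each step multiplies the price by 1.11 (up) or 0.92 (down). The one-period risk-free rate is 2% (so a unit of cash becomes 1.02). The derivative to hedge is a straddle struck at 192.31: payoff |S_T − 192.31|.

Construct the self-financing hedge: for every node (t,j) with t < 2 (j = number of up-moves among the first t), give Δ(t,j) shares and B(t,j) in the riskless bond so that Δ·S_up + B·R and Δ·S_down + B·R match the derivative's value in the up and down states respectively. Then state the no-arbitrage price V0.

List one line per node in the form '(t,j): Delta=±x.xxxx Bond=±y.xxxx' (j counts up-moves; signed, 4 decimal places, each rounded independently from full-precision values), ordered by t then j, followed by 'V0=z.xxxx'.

(0,0): Delta=-0.4885 Bond=106.8748
(1,0): Delta=-1.0000 Bond=188.5392
(1,1): Delta=-0.1070 Bond=37.4380
V0=24.3171

No-arbitrage ⇒ martingale measure with p* = (R−d)/(u−d) = 0.5263.
Terminal payoffs: V(2,0)=49.2684, V(2,1)=19.7272, V(2,2)=15.9149
  t=1,j=0: stock 155.4800 → up 172.5828 (V=19.7272), down 143.0416 (V=49.2684). Price 33.0592; hedge Δ=-1.0000, bond B=188.5392.
  t=1,j=1: stock 187.5900 → up 208.2249 (V=15.9149), down 172.5828 (V=19.7272). Price 17.3733; hedge Δ=-0.1070, bond B=37.4380.
  t=0,j=0: stock 169.0000 → up 187.5900 (V=17.3733), down 155.4800 (V=33.0592). Price 24.3171; hedge Δ=-0.4885, bond B=106.8748.
Each (Δ,B) replicates both successor values, so the strategy is self-financing and V0 is arbitrage-free.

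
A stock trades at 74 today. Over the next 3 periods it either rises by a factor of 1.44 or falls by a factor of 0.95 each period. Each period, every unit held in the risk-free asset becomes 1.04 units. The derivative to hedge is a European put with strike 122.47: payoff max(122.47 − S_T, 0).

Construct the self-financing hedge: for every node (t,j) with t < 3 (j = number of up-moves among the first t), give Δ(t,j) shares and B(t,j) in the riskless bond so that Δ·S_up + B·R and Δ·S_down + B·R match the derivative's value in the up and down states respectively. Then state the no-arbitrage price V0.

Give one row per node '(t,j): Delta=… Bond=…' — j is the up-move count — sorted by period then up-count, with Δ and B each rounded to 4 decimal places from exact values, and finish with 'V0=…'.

Under the risk-neutral measure, an up-move has probability p* = (R−d)/(u−d) = 0.1837 and values discount at R = 1.04.
Payoff layer (t=3): V(3,0)=59.0243, V(3,1)=26.2996, V(3,2)=0.0000, V(3,3)=0.0000
(2,0): S=66.7850. Δ = (V_up−V_dn)/(S_up−S_dn) = (26.2996−59.0243)/(96.1704−63.4457) = -1.0000. V = [p*·26.2996 + (1−p*)·59.0243]/1.04 = 50.9746. B = V − Δ·S = 117.7596.
(2,1): S=101.2320. Δ = (V_up−V_dn)/(S_up−S_dn) = (0.0000−26.2996)/(145.7741−96.1704) = -0.5302. V = [p*·0.0000 + (1−p*)·26.2996]/1.04 = 20.6433. B = V − Δ·S = 74.3160.
(2,2): S=153.4464. Δ = (V_up−V_dn)/(S_up−S_dn) = (0.0000−0.0000)/(220.9628−145.7741) = 0.0000. V = [p*·0.0000 + (1−p*)·0.0000]/1.04 = 0.0000. B = V − Δ·S = 0.0000.
(1,0): S=70.3000. Δ = (V_up−V_dn)/(S_up−S_dn) = (20.6433−50.9746)/(101.2320−66.7850) = -0.8805. V = [p*·20.6433 + (1−p*)·50.9746]/1.04 = 43.6573. B = V − Δ·S = 105.5579.
(1,1): S=106.5600. Δ = (V_up−V_dn)/(S_up−S_dn) = (0.0000−20.6433)/(153.4464−101.2320) = -0.3954. V = [p*·0.0000 + (1−p*)·20.6433]/1.04 = 16.2036. B = V − Δ·S = 58.3328.
(0,0): S=74.0000. Δ = (V_up−V_dn)/(S_up−S_dn) = (16.2036−43.6573)/(106.5600−70.3000) = -0.7571. V = [p*·16.2036 + (1−p*)·43.6573]/1.04 = 37.1296. B = V − Δ·S = 93.1576.
Each (Δ,B) replicates both successor values, so the strategy is self-financing and V0 is arbitrage-free.

(0,0): Delta=-0.7571 Bond=93.1576
(1,0): Delta=-0.8805 Bond=105.5579
(1,1): Delta=-0.3954 Bond=58.3328
(2,0): Delta=-1.0000 Bond=117.7596
(2,1): Delta=-0.5302 Bond=74.3160
(2,2): Delta=0.0000 Bond=0.0000
V0=37.1296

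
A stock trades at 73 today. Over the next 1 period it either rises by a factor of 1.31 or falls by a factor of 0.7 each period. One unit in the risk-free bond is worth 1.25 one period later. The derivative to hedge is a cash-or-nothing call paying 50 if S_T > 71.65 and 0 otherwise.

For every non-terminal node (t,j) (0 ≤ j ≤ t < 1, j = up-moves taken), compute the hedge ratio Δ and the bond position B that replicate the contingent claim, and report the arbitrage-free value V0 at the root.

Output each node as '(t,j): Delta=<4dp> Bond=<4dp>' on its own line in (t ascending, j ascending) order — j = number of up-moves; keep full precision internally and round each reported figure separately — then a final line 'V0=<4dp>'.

Risk-neutral probability p* = (R−d)/(u−d) = (1.25−0.7)/(1.31−0.7) = 0.9016.
Terminal payoffs: V(1,0)=0.0000, V(1,1)=50.0000
  t=0,j=0: stock 73.0000 → up 95.6300 (V=50.0000), down 51.1000 (V=0.0000). Price 36.0656; hedge Δ=1.1228, bond B=-45.9016.
Root portfolio cost Δ·73+B reproduces V0=36.0656.

(0,0): Delta=1.1228 Bond=-45.9016
V0=36.0656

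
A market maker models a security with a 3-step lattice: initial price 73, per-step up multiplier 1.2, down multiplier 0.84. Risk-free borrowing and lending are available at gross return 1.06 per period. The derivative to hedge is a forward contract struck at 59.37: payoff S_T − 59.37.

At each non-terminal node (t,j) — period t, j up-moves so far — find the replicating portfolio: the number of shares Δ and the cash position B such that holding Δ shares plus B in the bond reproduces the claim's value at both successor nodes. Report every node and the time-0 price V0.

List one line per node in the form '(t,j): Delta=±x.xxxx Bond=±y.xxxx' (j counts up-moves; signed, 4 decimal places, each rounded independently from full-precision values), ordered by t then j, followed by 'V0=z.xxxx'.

Since d<R<u, set p* = (R−d)/(u−d) = 0.6111; price each node as the discounted p*-expectation of its children.
Terminal values V(3,·): V(3,0)=-16.1026, V(3,1)=2.4406, V(3,2)=28.9308, V(3,3)=66.7740
Node (2,0) S=51.5088: V=(p*·2.4406+(1−p*)·-16.1026)/1.06=-4.5006; Δ=(2.4406−-16.1026)/(61.8106−43.2674)=1.0000; B=V−Δ·S=-56.0094
Node (2,1) S=73.5840: V=(p*·28.9308+(1−p*)·2.4406)/1.06=17.5746; Δ=(28.9308−2.4406)/(88.3008−61.8106)=1.0000; B=V−Δ·S=-56.0094
Node (2,2) S=105.1200: V=(p*·66.7740+(1−p*)·28.9308)/1.06=49.1106; Δ=(66.7740−28.9308)/(126.1440−88.3008)=1.0000; B=V−Δ·S=-56.0094
Node (1,0) S=61.3200: V=(p*·17.5746+(1−p*)·-4.5006)/1.06=8.4809; Δ=(17.5746−-4.5006)/(73.5840−51.5088)=1.0000; B=V−Δ·S=-52.8391
Node (1,1) S=87.6000: V=(p*·49.1106+(1−p*)·17.5746)/1.06=34.7609; Δ=(49.1106−17.5746)/(105.1200−73.5840)=1.0000; B=V−Δ·S=-52.8391
Node (0,0) S=73.0000: V=(p*·34.7609+(1−p*)·8.4809)/1.06=23.1518; Δ=(34.7609−8.4809)/(87.6000−61.3200)=1.0000; B=V−Δ·S=-49.8482
Check: Δ(0,0)·S0 + B(0,0) = 23.1518 = V0.

(0,0): Delta=1.0000 Bond=-49.8482
(1,0): Delta=1.0000 Bond=-52.8391
(1,1): Delta=1.0000 Bond=-52.8391
(2,0): Delta=1.0000 Bond=-56.0094
(2,1): Delta=1.0000 Bond=-56.0094
(2,2): Delta=1.0000 Bond=-56.0094
V0=23.1518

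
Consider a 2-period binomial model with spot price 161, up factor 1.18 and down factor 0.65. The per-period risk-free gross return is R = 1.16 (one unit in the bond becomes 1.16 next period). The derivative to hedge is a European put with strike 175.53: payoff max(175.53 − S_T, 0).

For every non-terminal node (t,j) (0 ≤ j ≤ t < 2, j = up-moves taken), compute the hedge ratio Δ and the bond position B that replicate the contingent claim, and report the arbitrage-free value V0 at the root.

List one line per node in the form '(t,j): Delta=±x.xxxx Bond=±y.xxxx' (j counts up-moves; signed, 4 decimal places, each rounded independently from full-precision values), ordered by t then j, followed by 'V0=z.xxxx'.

Since d<R<u, set p* = (R−d)/(u−d) = 0.9623; price each node as the discounted p*-expectation of its children.
Terminal values V(2,·): V(2,0)=107.5075, V(2,1)=52.0430, V(2,2)=0.0000
  t=1,j=0: stock 104.6500 → up 123.4870 (V=52.0430), down 68.0225 (V=107.5075). Price 46.6690; hedge Δ=-1.0000, bond B=151.3190.
  t=1,j=1: stock 189.9800 → up 224.1764 (V=0.0000), down 123.4870 (V=52.0430). Price 1.6930; hedge Δ=-0.5169, bond B=99.8873.
  t=0,j=0: stock 161.0000 → up 189.9800 (V=1.6930), down 104.6500 (V=46.6690). Price 2.9226; hedge Δ=-0.5271, bond B=87.7829.
Check: Δ(0,0)·S0 + B(0,0) = 2.9226 = V0.

(0,0): Delta=-0.5271 Bond=87.7829
(1,0): Delta=-1.0000 Bond=151.3190
(1,1): Delta=-0.5169 Bond=99.8873
V0=2.9226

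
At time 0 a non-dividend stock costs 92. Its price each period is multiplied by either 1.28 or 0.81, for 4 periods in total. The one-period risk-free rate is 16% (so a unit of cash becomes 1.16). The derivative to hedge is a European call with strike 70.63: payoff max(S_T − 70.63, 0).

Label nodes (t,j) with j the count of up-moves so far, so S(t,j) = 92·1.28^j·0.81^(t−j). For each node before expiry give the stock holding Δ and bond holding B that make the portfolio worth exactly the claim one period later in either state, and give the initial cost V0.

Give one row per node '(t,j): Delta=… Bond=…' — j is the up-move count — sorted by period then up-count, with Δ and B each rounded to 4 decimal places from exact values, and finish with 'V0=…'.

(0,0): Delta=0.9770 Bond=-36.5963
(1,0): Delta=0.9033 Bond=-36.9606
(1,1): Delta=0.9930 Bond=-44.3343
(2,0): Delta=0.6396 Bond=-26.9589
(2,1): Delta=0.9605 Bond=-48.3311
(2,2): Delta=1.0000 Bond=-52.4896
(3,0): Delta=0.0000 Bond=0.0000
(3,1): Delta=0.7784 Bond=-41.9943
(3,2): Delta=1.0000 Bond=-60.8879
(3,3): Delta=1.0000 Bond=-60.8879
V0=53.2848

Under the risk-neutral measure, an up-move has probability p* = (R−d)/(u−d) = 0.7447 and values discount at R = 1.16.
Terminal payoffs: V(4,0)=0.0000, V(4,1)=0.0000, V(4,2)=28.2658, V(4,3)=85.6498, V(4,4)=176.3306
Node (3,0) S=48.8926: V=(p*·0.0000+(1−p*)·0.0000)/1.16=0.0000; Δ=(0.0000−0.0000)/(62.5825−39.6030)=0.0000; B=V−Δ·S=0.0000
Node (3,1) S=77.2623: V=(p*·28.2658+(1−p*)·0.0000)/1.16=18.1457; Δ=(28.2658−0.0000)/(98.8958−62.5825)=0.7784; B=V−Δ·S=-41.9943
Node (3,2) S=122.0936: V=(p*·85.6498+(1−p*)·28.2658)/1.16=61.2056; Δ=(85.6498−28.2658)/(156.2798−98.8958)=1.0000; B=V−Δ·S=-60.8879
Node (3,3) S=192.9380: V=(p*·176.3306+(1−p*)·85.6498)/1.16=132.0501; Δ=(176.3306−85.6498)/(246.9606−156.2798)=1.0000; B=V−Δ·S=-60.8879
Node (2,0) S=60.3612: V=(p*·18.1457+(1−p*)·0.0000)/1.16=11.6489; Δ=(18.1457−0.0000)/(77.2623−48.8926)=0.6396; B=V−Δ·S=-26.9589
Node (2,1) S=95.3856: V=(p*·61.2056+(1−p*)·18.1457)/1.16=43.2859; Δ=(61.2056−18.1457)/(122.0936−77.2623)=0.9605; B=V−Δ·S=-48.3311
Node (2,2) S=150.7328: V=(p*·132.0501+(1−p*)·61.2056)/1.16=98.2432; Δ=(132.0501−61.2056)/(192.9380−122.0936)=1.0000; B=V−Δ·S=-52.4896
Node (1,0) S=74.5200: V=(p*·43.2859+(1−p*)·11.6489)/1.16=30.3520; Δ=(43.2859−11.6489)/(95.3856−60.3612)=0.9033; B=V−Δ·S=-36.9606
Node (1,1) S=117.7600: V=(p*·98.2432+(1−p*)·43.2859)/1.16=72.5962; Δ=(98.2432−43.2859)/(150.7328−95.3856)=0.9930; B=V−Δ·S=-44.3343
Node (0,0) S=92.0000: V=(p*·72.5962+(1−p*)·30.3520)/1.16=53.2848; Δ=(72.5962−30.3520)/(117.7600−74.5200)=0.9770; B=V−Δ·S=-36.5963
Each (Δ,B) replicates both successor values, so the strategy is self-financing and V0 is arbitrage-free.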